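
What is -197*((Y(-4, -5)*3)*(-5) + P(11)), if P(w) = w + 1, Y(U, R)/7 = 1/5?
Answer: 1773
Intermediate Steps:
Y(U, R) = 7/5
P(w) = 1 + w
-197*((Y(-4, -5)*3)*(-5) + P(11)) = -197*(((7/5)*3)*(-5) + (1 + 11)) = -197*((21/5)*(-5) + 12) = -197*(-21 + 12) = -197*(-9) = 1773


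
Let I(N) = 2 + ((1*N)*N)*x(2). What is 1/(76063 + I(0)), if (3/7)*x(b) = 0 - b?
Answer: 1/76065 ≈ 1.3147e-5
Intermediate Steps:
x(b) = -7*b/3 (x(b) = 7*(0 - b)/3 = 7*(-b)/3 = -7*b/3)
I(N) = 2 - 14*N²/3 (I(N) = 2 + ((1*N)*N)*(-7/3*2) = 2 + (N*N)*(-14/3) = 2 + N²*(-14/3) = 2 - 14*N²/3)
1/(76063 + I(0)) = 1/(76063 + (2 - 14/3*0²)) = 1/(76063 + (2 - 14/3*0)) = 1/(76063 + (2 + 0)) = 1/(76063 + 2) = 1/76065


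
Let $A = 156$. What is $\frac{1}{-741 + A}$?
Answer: $- \frac{1}{585} \approx -0.0017094$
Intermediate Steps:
$\frac{1}{-741 + A} = \frac{1}{-741 + 156} = \frac{1}{-585} = - \frac{1}{585}$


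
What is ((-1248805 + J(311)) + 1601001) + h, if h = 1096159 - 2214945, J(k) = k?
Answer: -766279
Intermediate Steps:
h = -1118786
((-1248805 + J(311)) + 1601001) + h = ((-1248805 + 311) + 1601001) - 1118786 = (-1248494 + 1601001) - 1118786 = 352507 - 1118786 = -766279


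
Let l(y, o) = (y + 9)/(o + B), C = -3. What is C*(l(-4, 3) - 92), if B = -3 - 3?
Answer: 281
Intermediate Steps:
B = -6
l(y, o) = (9 + y)/(-6 + o) (l(y, o) = (y + 9)/(o - 6) = (9 + y)/(-6 + o))
C*(l(-4, 3) - 92) = -3*((9 - 4)/(-6 + 3) - 92) = -3*(5/(-3) - 92) = -3*(-1/3*5 - 92) = -3*(-5/3 - 92) = -3*(-281/3) = 281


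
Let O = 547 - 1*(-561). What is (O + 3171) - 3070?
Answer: 1209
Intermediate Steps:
O = 1108 (O = 547 + 561 = 1108)
(O + 3171) - 3070 = (1108 + 3171) - 3070 = 4279 - 3070 = 1209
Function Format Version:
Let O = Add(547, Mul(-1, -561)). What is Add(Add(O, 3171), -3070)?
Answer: 1209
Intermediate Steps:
O = 1108 (O = Add(547, 561) = 1108)
Add(Add(O, 3171), -3070) = Add(Add(1108, 3171), -3070) = Add(4279, -3070) = 1209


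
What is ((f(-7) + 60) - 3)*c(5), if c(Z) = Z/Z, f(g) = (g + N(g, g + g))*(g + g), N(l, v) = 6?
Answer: 71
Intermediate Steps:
f(g) = 2*g*(6 + g) (f(g) = (g + 6)*(g + g) = (6 + g)*(2*g) = 2*g*(6 + g))
c(Z) = 1
((f(-7) + 60) - 3)*c(5) = ((2*(-7)*(6 - 7) + 60) - 3)*1 = ((2*(-7)*(-1) + 60) - 3)*1 = ((14 + 60) - 3)*1 = (74 - 3)*1 = 71*1 = 71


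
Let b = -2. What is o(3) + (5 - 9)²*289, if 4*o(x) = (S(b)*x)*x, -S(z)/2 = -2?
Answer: 4633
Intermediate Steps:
S(z) = 4 (S(z) = -2*(-2) = 4)
o(x) = x² (o(x) = ((4*x)*x)/4 = (4*x²)/4 = x²)
o(3) + (5 - 9)²*289 = 3² + (5 - 9)²*289 = 9 + (-4)²*289 = 9 + 16*289 = 9 + 4624 = 4633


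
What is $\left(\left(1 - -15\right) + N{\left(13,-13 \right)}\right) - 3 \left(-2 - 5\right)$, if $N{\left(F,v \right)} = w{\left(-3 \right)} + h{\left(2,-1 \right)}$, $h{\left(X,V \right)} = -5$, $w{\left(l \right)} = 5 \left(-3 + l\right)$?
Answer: $2$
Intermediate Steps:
$w{\left(l \right)} = -15 + 5 l$
$N{\left(F,v \right)} = -35$ ($N{\left(F,v \right)} = \left(-15 + 5 \left(-3\right)\right) - 5 = \left(-15 - 15\right) - 5 = -30 - 5 = -35$)
$\left(\left(1 - -15\right) + N{\left(13,-13 \right)}\right) - 3 \left(-2 - 5\right) = \left(\left(1 - -15\right) - 35\right) - 3 \left(-2 - 5\right) = \left(\left(1 + 15\right) - 35\right) - -21 = \left(16 - 35\right) + 21 = -19 + 21 = 2$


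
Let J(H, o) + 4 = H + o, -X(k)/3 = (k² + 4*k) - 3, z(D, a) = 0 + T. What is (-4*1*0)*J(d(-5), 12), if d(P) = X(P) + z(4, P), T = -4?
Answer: 0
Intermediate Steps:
z(D, a) = -4 (z(D, a) = 0 - 4 = -4)
X(k) = 9 - 12*k - 3*k² (X(k) = -3*((k² + 4*k) - 3) = -3*(-3 + k² + 4*k) = 9 - 12*k - 3*k²)
d(P) = 5 - 12*P - 3*P² (d(P) = (9 - 12*P - 3*P²) - 4 = 5 - 12*P - 3*P²)
J(H, o) = -4 + H + o (J(H, o) = -4 + (H + o) = -4 + H + o)
(-4*1*0)*J(d(-5), 12) = (-4*1*0)*(-4 + (5 - 12*(-5) - 3*(-5)²) + 12) = (-4*0)*(-4 + (5 + 60 - 3*25) + 12) = 0*(-4 + (5 + 60 - 75) + 12) = 0*(-4 - 10 + 12) = 0*(-2) = 0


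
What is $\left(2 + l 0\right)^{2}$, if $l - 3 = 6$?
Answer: $4$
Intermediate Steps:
$l = 9$ ($l = 3 + 6 = 9$)
$\left(2 + l 0\right)^{2} = \left(2 + 9 \cdot 0\right)^{2} = \left(2 + 0\right)^{2} = 2^{2} = 4$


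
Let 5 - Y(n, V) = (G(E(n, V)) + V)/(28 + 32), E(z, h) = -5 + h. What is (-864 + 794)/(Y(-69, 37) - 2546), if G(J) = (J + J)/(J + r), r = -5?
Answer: 113400/4117483 ≈ 0.027541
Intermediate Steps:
G(J) = 2*J/(-5 + J) (G(J) = (J + J)/(J - 5) = (2*J)/(-5 + J) = 2*J/(-5 + J))
Y(n, V) = 5 - V/60 - (-5 + V)/(30*(-10 + V)) (Y(n, V) = 5 - (2*(-5 + V)/(-5 + (-5 + V)) + V)/(28 + 32) = 5 - (2*(-5 + V)/(-10 + V) + V)/60 = 5 - (V + 2*(-5 + V)/(-10 + V))/60 = 5 - (V/60 + (-5 + V)/(30*(-10 + V))) = 5 + (-V/60 - (-5 + V)/(30*(-10 + V))) = 5 - V/60 - (-5 + V)/(30*(-10 + V)))
(-864 + 794)/(Y(-69, 37) - 2546) = (-864 + 794)/((-2990 - 1*37² + 308*37)/(60*(-10 + 37)) - 2546) = -70/((1/60)*(-2990 - 1*1369 + 11396)/27 - 2546) = -70/((1/60)*(1/27)*(-2990 - 1369 + 11396) - 2546) = -70/((1/60)*(1/27)*7037 - 2546) = -70/(7037/1620 - 2546) = -70/(-4117483/1620) = -70*(-1620/4117483) = 113400/4117483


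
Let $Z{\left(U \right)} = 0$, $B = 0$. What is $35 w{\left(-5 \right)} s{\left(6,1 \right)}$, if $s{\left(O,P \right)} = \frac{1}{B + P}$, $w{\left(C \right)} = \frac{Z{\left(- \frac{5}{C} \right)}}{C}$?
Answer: $0$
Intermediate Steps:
$w{\left(C \right)} = 0$ ($w{\left(C \right)} = \frac{0}{C} = 0$)
$s{\left(O,P \right)} = \frac{1}{P}$ ($s{\left(O,P \right)} = \frac{1}{0 + P} = \frac{1}{P}$)
$35 w{\left(-5 \right)} s{\left(6,1 \right)} = \frac{35 \cdot 0}{1} = 0 \cdot 1 = 0$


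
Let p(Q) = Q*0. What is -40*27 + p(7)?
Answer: -1080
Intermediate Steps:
p(Q) = 0
-40*27 + p(7) = -40*27 + 0 = -1080 + 0 = -1080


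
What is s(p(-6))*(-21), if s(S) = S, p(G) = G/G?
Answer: -21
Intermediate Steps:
p(G) = 1
s(p(-6))*(-21) = 1*(-21) = -21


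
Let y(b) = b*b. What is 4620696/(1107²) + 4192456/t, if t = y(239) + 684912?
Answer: 2855449975904/303107865939 ≈ 9.4206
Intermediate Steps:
y(b) = b²
t = 742033 (t = 239² + 684912 = 57121 + 684912 = 742033)
4620696/(1107²) + 4192456/t = 4620696/(1107²) + 4192456/742033 = 4620696/1225449 + 4192456*(1/742033) = 4620696*(1/1225449) + 4192456/742033 = 1540232/408483 + 4192456/742033 = 2855449975904/303107865939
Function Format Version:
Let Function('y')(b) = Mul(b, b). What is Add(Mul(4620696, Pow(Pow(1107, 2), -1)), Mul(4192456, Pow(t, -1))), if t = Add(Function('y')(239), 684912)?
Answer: Rational(2855449975904, 303107865939) ≈ 9.4206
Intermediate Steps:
Function('y')(b) = Pow(b, 2)
t = 742033 (t = Add(Pow(239, 2), 684912) = Add(57121, 684912) = 742033)
Add(Mul(4620696, Pow(Pow(1107, 2), -1)), Mul(4192456, Pow(t, -1))) = Add(Mul(4620696, Pow(Pow(1107, 2), -1)), Mul(4192456, Pow(742033, -1))) = Add(Mul(4620696, Pow(1225449, -1)), Mul(4192456, Rational(1, 742033))) = Add(Mul(4620696, Rational(1, 1225449)), Rational(4192456, 742033)) = Add(Rational(1540232, 408483), Rational(4192456, 742033)) = Rational(2855449975904, 303107865939)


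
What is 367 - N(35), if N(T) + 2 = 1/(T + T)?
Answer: 25829/70 ≈ 368.99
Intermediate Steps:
N(T) = -2 + 1/(2*T) (N(T) = -2 + 1/(T + T) = -2 + 1/(2*T))
367 - N(35) = 367 - (-2 + (½)/35) = 367 - (-2 + (½)*(1/35)) = 367 - (-2 + 1/70) = 367 - 1*(-139/70) = 367 + 139/70 = 25829/70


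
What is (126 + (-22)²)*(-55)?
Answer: -33550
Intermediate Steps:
(126 + (-22)²)*(-55) = (126 + 484)*(-55) = 610*(-55) = -33550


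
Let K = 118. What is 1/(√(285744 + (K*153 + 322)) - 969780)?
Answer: -48489/47023647214 - √76030/470236472140 ≈ -1.0317e-6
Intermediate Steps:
1/(√(285744 + (K*153 + 322)) - 969780) = 1/(√(285744 + (118*153 + 322)) - 969780) = 1/(√(285744 + (18054 + 322)) - 969780) = 1/(√(285744 + 18376) - 969780) = 1/(√304120 - 969780) = 1/(2*√76030 - 969780) = 1/(-969780 + 2*√76030)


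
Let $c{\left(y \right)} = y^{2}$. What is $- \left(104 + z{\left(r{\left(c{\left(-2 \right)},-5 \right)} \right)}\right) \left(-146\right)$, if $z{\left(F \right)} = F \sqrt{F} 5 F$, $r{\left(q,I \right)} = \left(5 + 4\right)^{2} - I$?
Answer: $15184 + 5399080 \sqrt{86} \approx 5.0084 \cdot 10^{7}$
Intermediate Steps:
$r{\left(q,I \right)} = 81 - I$ ($r{\left(q,I \right)} = 9^{2} - I = 81 - I$)
$z{\left(F \right)} = 5 F^{\frac{5}{2}}$ ($z{\left(F \right)} = F^{\frac{3}{2}} \cdot 5 F = 5 F^{\frac{3}{2}} F = 5 F^{\frac{5}{2}}$)
$- \left(104 + z{\left(r{\left(c{\left(-2 \right)},-5 \right)} \right)}\right) \left(-146\right) = - \left(104 + 5 \left(81 - -5\right)^{\frac{5}{2}}\right) \left(-146\right) = - \left(104 + 5 \left(81 + 5\right)^{\frac{5}{2}}\right) \left(-146\right) = - \left(104 + 5 \cdot 86^{\frac{5}{2}}\right) \left(-146\right) = - \left(104 + 5 \cdot 7396 \sqrt{86}\right) \left(-146\right) = - \left(104 + 36980 \sqrt{86}\right) \left(-146\right) = - (-15184 - 5399080 \sqrt{86}) = 15184 + 5399080 \sqrt{86}$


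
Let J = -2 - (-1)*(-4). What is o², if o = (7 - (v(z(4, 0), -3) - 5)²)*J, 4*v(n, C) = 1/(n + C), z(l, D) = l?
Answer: 558009/64 ≈ 8718.9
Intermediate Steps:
v(n, C) = 1/(4*(C + n)) (v(n, C) = 1/(4*(n + C)) = 1/(4*(C + n)))
J = -6 (J = -2 - 1*4 = -2 - 4 = -6)
o = 747/8 (o = (7 - (1/(4*(-3 + 4)) - 5)²)*(-6) = (7 - ((¼)/1 - 5)²)*(-6) = (7 - ((¼)*1 - 5)²)*(-6) = (7 - (¼ - 5)²)*(-6) = (7 - (-19/4)²)*(-6) = (7 - 1*361/16)*(-6) = (7 - 361/16)*(-6) = -249/16*(-6) = 747/8 ≈ 93.375)
o² = (747/8)² = 558009/64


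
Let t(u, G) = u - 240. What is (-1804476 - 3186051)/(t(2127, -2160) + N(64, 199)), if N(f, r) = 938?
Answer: -4990527/2825 ≈ -1766.6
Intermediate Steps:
t(u, G) = -240 + u
(-1804476 - 3186051)/(t(2127, -2160) + N(64, 199)) = (-1804476 - 3186051)/((-240 + 2127) + 938) = -4990527/(1887 + 938) = -4990527/2825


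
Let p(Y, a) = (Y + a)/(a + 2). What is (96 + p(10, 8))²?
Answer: 239121/25 ≈ 9564.8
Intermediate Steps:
p(Y, a) = (Y + a)/(2 + a)
(96 + p(10, 8))² = (96 + (10 + 8)/(2 + 8))² = (96 + 18/10)² = (96 + (⅒)*18)² = (96 + 9/5)² = (489/5)² = 239121/25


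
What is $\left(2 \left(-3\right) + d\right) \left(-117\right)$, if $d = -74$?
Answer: $9360$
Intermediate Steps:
$\left(2 \left(-3\right) + d\right) \left(-117\right) = \left(2 \left(-3\right) - 74\right) \left(-117\right) = \left(-6 - 74\right) \left(-117\right) = \left(-80\right) \left(-117\right) = 9360$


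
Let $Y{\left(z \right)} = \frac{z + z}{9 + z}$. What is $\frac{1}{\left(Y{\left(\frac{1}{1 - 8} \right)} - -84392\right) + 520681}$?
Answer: $\frac{31}{18757262} \approx 1.6527 \cdot 10^{-6}$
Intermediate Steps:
$Y{\left(z \right)} = \frac{2 z}{9 + z}$
$\frac{1}{\left(Y{\left(\frac{1}{1 - 8} \right)} - -84392\right) + 520681} = \frac{1}{\left(\frac{2}{\left(1 - 8\right) \left(9 + \frac{1}{1 - 8}\right)} - -84392\right) + 520681} = \frac{1}{\left(\frac{2}{\left(-7\right) \left(9 + \frac{1}{-7}\right)} + 84392\right) + 520681} = \frac{1}{\left(2 \left(- \frac{1}{7}\right) \frac{1}{9 - \frac{1}{7}} + 84392\right) + 520681} = \frac{1}{\left(2 \left(- \frac{1}{7}\right) \frac{1}{\frac{62}{7}} + 84392\right) + 520681} = \frac{1}{\left(2 \left(- \frac{1}{7}\right) \frac{7}{62} + 84392\right) + 520681} = \frac{1}{\left(- \frac{1}{31} + 84392\right) + 520681} = \frac{1}{\frac{2616151}{31} + 520681} = \frac{1}{\frac{18757262}{31}} = \frac{31}{18757262}$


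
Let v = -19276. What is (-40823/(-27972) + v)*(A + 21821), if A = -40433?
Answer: 278739231133/777 ≈ 3.5874e+8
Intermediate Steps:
(-40823/(-27972) + v)*(A + 21821) = (-40823/(-27972) - 19276)*(-40433 + 21821) = (-40823*(-1/27972) - 19276)*(-18612) = (40823/27972 - 19276)*(-18612) = -539147449/27972*(-18612) = 278739231133/777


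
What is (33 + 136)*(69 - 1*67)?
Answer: 338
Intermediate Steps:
(33 + 136)*(69 - 1*67) = 169*(69 - 67) = 169*2 = 338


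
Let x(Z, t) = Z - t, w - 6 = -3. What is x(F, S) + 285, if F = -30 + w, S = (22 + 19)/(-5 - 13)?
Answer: 4685/18 ≈ 260.28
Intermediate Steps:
w = 3 (w = 6 - 3 = 3)
S = -41/18 (S = 41/(-18) = 41*(-1/18) = -41/18 ≈ -2.2778)
F = -27 (F = -30 + 3 = -27)
x(F, S) + 285 = (-27 - 1*(-41/18)) + 285 = (-27 + 41/18) + 285 = -445/18 + 285 = 4685/18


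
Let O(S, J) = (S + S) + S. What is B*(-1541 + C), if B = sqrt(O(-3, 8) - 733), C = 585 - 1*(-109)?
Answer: -847*I*sqrt(742) ≈ -23072.0*I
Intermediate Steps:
C = 694 (C = 585 + 109 = 694)
O(S, J) = 3*S (O(S, J) = 2*S + S = 3*S)
B = I*sqrt(742) (B = sqrt(3*(-3) - 733) = sqrt(-9 - 733) = sqrt(-742) = I*sqrt(742) ≈ 27.24*I)
B*(-1541 + C) = (I*sqrt(742))*(-1541 + 694) = (I*sqrt(742))*(-847) = -847*I*sqrt(742)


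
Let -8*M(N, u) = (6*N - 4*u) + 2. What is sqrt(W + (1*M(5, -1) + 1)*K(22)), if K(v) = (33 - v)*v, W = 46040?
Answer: sqrt(45193) ≈ 212.59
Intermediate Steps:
M(N, u) = -1/4 + u/2 - 3*N/4 (M(N, u) = -((6*N - 4*u) + 2)/8 = -((-4*u + 6*N) + 2)/8 = -(2 - 4*u + 6*N)/8 = -1/4 + u/2 - 3*N/4)
K(v) = v*(33 - v)
sqrt(W + (1*M(5, -1) + 1)*K(22)) = sqrt(46040 + (1*(-1/4 + (1/2)*(-1) - 3/4*5) + 1)*(22*(33 - 1*22))) = sqrt(46040 + (1*(-1/4 - 1/2 - 15/4) + 1)*(22*(33 - 22))) = sqrt(46040 + (1*(-9/2) + 1)*(22*11)) = sqrt(46040 + (-9/2 + 1)*242) = sqrt(46040 - 7/2*242) = sqrt(46040 - 847) = sqrt(45193)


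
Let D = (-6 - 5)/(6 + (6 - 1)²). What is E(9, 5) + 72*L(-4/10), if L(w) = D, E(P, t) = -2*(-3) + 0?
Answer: -606/31 ≈ -19.548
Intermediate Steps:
E(P, t) = 6 (E(P, t) = 6 + 0 = 6)
D = -11/31 (D = -11/(6 + 5²) = -11/(6 + 25) = -11/31 ≈ -0.35484)
L(w) = -11/31
E(9, 5) + 72*L(-4/10) = 6 + 72*(-11/31) = 6 - 792/31 = -606/31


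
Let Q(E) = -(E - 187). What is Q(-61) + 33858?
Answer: 34106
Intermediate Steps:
Q(E) = 187 - E (Q(E) = -(-187 + E) = 187 - E)
Q(-61) + 33858 = (187 - 1*(-61)) + 33858 = (187 + 61) + 33858 = 248 + 33858 = 34106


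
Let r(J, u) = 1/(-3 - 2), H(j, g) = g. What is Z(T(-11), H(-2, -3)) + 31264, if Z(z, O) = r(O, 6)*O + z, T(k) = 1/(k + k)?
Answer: 3439101/110 ≈ 31265.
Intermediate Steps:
T(k) = 1/(2*k)
r(J, u) = -⅕ (r(J, u) = 1/(-5) = -⅕)
Z(z, O) = z - O/5 (Z(z, O) = -O/5 + z = z - O/5)
Z(T(-11), H(-2, -3)) + 31264 = ((½)/(-11) - ⅕*(-3)) + 31264 = ((½)*(-1/11) + ⅗) + 31264 = (-1/22 + ⅗) + 31264 = 61/110 + 31264 = 3439101/110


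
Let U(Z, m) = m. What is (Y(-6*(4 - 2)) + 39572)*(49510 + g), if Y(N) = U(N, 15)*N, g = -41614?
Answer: 311039232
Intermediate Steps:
Y(N) = 15*N
(Y(-6*(4 - 2)) + 39572)*(49510 + g) = (15*(-6*(4 - 2)) + 39572)*(49510 - 41614) = (15*(-6*2) + 39572)*7896 = (15*(-12) + 39572)*7896 = (-180 + 39572)*7896 = 39392*7896 = 311039232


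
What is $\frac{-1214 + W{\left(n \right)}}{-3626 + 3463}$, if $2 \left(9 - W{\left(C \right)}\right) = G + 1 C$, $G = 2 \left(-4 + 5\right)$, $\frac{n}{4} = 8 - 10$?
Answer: $\frac{1202}{163} \approx 7.3742$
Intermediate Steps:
$n = -8$ ($n = 4 \left(8 - 10\right) = 4 \left(-2\right) = -8$)
$G = 2$ ($G = 2 \cdot 1 = 2$)
$W{\left(C \right)} = 8 - \frac{C}{2}$ ($W{\left(C \right)} = 9 - \frac{2 + 1 C}{2} = 9 - \frac{2 + C}{2} = 9 - \left(1 + \frac{C}{2}\right) = 8 - \frac{C}{2}$)
$\frac{-1214 + W{\left(n \right)}}{-3626 + 3463} = \frac{-1214 + \left(8 - -4\right)}{-3626 + 3463} = \frac{-1214 + \left(8 + 4\right)}{-163} = \left(-1214 + 12\right) \left(- \frac{1}{163}\right) = \left(-1202\right) \left(- \frac{1}{163}\right) = \frac{1202}{163}$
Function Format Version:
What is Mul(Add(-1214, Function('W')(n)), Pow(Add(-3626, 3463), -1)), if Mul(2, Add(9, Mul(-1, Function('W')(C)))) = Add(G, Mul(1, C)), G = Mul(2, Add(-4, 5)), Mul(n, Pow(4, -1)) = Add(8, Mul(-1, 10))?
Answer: Rational(1202, 163) ≈ 7.3742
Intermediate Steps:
n = -8 (n = Mul(4, Add(8, Mul(-1, 10))) = Mul(4, Add(8, -10)) = Mul(4, -2) = -8)
G = 2 (G = Mul(2, 1) = 2)
Function('W')(C) = Add(8, Mul(Rational(-1, 2), C)) (Function('W')(C) = Add(9, Mul(Rational(-1, 2), Add(2, Mul(1, C)))) = Add(9, Mul(Rational(-1, 2), Add(2, C))) = Add(9, Add(-1, Mul(Rational(-1, 2), C))) = Add(8, Mul(Rational(-1, 2), C)))
Mul(Add(-1214, Function('W')(n)), Pow(Add(-3626, 3463), -1)) = Mul(Add(-1214, Add(8, Mul(Rational(-1, 2), -8))), Pow(Add(-3626, 3463), -1)) = Mul(Add(-1214, Add(8, 4)), Pow(-163, -1)) = Mul(Add(-1214, 12), Rational(-1, 163)) = Mul(-1202, Rational(-1, 163)) = Rational(1202, 163)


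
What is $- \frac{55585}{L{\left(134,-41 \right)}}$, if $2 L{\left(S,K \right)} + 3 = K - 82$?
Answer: $\frac{55585}{63} \approx 882.3$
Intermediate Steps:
$L{\left(S,K \right)} = - \frac{85}{2} + \frac{K}{2}$ ($L{\left(S,K \right)} = - \frac{3}{2} + \frac{K - 82}{2} = - \frac{3}{2} + \frac{-82 + K}{2} = - \frac{3}{2} + \left(-41 + \frac{K}{2}\right) = - \frac{85}{2} + \frac{K}{2}$)
$- \frac{55585}{L{\left(134,-41 \right)}} = - \frac{55585}{- \frac{85}{2} + \frac{1}{2} \left(-41\right)} = - \frac{55585}{- \frac{85}{2} - \frac{41}{2}} = - \frac{55585}{-63} = \left(-55585\right) \left(- \frac{1}{63}\right) = \frac{55585}{63}$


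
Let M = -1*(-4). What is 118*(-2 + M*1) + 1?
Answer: 237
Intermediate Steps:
M = 4
118*(-2 + M*1) + 1 = 118*(-2 + 4*1) + 1 = 118*(-2 + 4) + 1 = 118*2 + 1 = 236 + 1 = 237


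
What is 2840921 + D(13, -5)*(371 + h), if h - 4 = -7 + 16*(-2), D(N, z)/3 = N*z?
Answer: 2775401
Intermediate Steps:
D(N, z) = 3*N*z (D(N, z) = 3*(N*z) = 3*N*z)
h = -35 (h = 4 + (-7 + 16*(-2)) = 4 + (-7 - 32) = 4 - 39 = -35)
2840921 + D(13, -5)*(371 + h) = 2840921 + (3*13*(-5))*(371 - 35) = 2840921 - 195*336 = 2840921 - 65520 = 2775401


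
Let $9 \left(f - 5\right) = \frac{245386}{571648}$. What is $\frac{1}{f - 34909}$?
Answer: $- \frac{2572416}{89787485371} \approx -2.865 \cdot 10^{-5}$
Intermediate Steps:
$f = \frac{12984773}{2572416}$ ($f = 5 + \frac{245386 \cdot \frac{1}{571648}}{9} = 5 + \frac{1}{9} \cdot \frac{122693}{285824} = 5 + \frac{122693}{2572416} = \frac{12984773}{2572416} \approx 5.0477$)
$\frac{1}{f - 34909} = \frac{1}{\frac{12984773}{2572416} - 34909} = \frac{1}{- \frac{89787485371}{2572416}} = - \frac{2572416}{89787485371}$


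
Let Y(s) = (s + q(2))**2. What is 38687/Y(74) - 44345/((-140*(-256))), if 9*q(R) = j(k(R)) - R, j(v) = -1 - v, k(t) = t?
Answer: 2655275621/447407104 ≈ 5.9348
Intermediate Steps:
q(R) = -1/9 - 2*R/9 (q(R) = ((-1 - R) - R)/9 = (-1 - 2*R)/9 = -1/9 - 2*R/9)
Y(s) = (-5/9 + s)**2 (Y(s) = (s + (-1/9 - 2/9*2))**2 = (s + (-1/9 - 4/9))**2 = (s - 5/9)**2 = (-5/9 + s)**2)
38687/Y(74) - 44345/((-140*(-256))) = 38687/(((-5 + 9*74)**2/81)) - 44345/((-140*(-256))) = 38687/(((-5 + 666)**2/81)) - 44345/35840 = 38687/(((1/81)*661**2)) - 44345*1/35840 = 38687/(((1/81)*436921)) - 1267/1024 = 38687/(436921/81) - 1267/1024 = 38687*(81/436921) - 1267/1024 = 3133647/436921 - 1267/1024 = 2655275621/447407104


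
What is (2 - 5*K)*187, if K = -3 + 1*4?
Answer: -561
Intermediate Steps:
K = 1 (K = -3 + 4 = 1)
(2 - 5*K)*187 = (2 - 5*1)*187 = (2 - 5)*187 = -3*187 = -561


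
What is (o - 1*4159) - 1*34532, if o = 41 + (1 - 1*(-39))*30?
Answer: -37450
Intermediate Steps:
o = 1241 (o = 41 + (1 + 39)*30 = 41 + 40*30 = 41 + 1200 = 1241)
(o - 1*4159) - 1*34532 = (1241 - 1*4159) - 1*34532 = (1241 - 4159) - 34532 = -2918 - 34532 = -37450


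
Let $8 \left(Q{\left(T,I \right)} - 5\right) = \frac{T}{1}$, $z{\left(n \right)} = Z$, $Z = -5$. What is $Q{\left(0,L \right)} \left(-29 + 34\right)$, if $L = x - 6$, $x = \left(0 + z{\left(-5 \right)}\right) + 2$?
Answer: $25$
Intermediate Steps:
$z{\left(n \right)} = -5$
$x = -3$ ($x = \left(0 - 5\right) + 2 = -5 + 2 = -3$)
$L = -9$ ($L = -3 - 6 = -9$)
$Q{\left(T,I \right)} = 5 + \frac{T}{8}$ ($Q{\left(T,I \right)} = 5 + \frac{T 1^{-1}}{8} = 5 + \frac{T 1}{8} = 5 + \frac{T}{8}$)
$Q{\left(0,L \right)} \left(-29 + 34\right) = \left(5 + \frac{1}{8} \cdot 0\right) \left(-29 + 34\right) = \left(5 + 0\right) 5 = 5 \cdot 5 = 25$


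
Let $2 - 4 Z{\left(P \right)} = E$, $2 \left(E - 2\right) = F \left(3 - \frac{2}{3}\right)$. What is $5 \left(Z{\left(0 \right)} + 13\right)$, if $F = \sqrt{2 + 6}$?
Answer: $65 - \frac{35 \sqrt{2}}{12} \approx 60.875$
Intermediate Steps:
$F = 2 \sqrt{2}$ ($F = \sqrt{8} = 2 \sqrt{2} \approx 2.8284$)
$E = 2 + \frac{7 \sqrt{2}}{3}$ ($E = 2 + \frac{2 \sqrt{2} \left(3 - \frac{2}{3}\right)}{2} = 2 + \frac{2 \sqrt{2} \cdot \frac{7}{3}}{2} = 2 + \frac{\frac{14}{3} \sqrt{2}}{2} = 2 + \frac{7 \sqrt{2}}{3} \approx 5.2998$)
$Z{\left(P \right)} = - \frac{7 \sqrt{2}}{12}$ ($Z{\left(P \right)} = \frac{1}{2} - \frac{2 + \frac{7 \sqrt{2}}{3}}{4} = \frac{1}{2} - \left(\frac{1}{2} + \frac{7 \sqrt{2}}{12}\right) = - \frac{7 \sqrt{2}}{12}$)
$5 \left(Z{\left(0 \right)} + 13\right) = 5 \left(- \frac{7 \sqrt{2}}{12} + 13\right) = 5 \left(13 - \frac{7 \sqrt{2}}{12}\right) = 65 - \frac{35 \sqrt{2}}{12}$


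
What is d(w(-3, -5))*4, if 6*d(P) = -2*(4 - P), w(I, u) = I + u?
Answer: -16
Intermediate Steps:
d(P) = -4/3 + P/3 (d(P) = (-2*(4 - P))/6 = (-8 + 2*P)/6 = -4/3 + P/3)
d(w(-3, -5))*4 = (-4/3 + (-3 - 5)/3)*4 = (-4/3 + (⅓)*(-8))*4 = (-4/3 - 8/3)*4 = -4*4 = -16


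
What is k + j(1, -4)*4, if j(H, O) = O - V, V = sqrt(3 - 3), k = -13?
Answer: -29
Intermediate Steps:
V = 0 (V = sqrt(0) = 0)
j(H, O) = O (j(H, O) = O - 1*0 = O + 0 = O)
k + j(1, -4)*4 = -13 - 4*4 = -13 - 16 = -29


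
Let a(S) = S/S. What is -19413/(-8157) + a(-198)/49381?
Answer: 319547170/134266939 ≈ 2.3799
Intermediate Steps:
a(S) = 1
-19413/(-8157) + a(-198)/49381 = -19413/(-8157) + 1/49381 = -19413*(-1/8157) + 1*(1/49381) = 6471/2719 + 1/49381 = 319547170/134266939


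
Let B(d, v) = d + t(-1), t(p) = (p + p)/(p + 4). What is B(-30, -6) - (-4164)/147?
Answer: -344/147 ≈ -2.3401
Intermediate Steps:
t(p) = 2*p/(4 + p) (t(p) = (2*p)/(4 + p) = 2*p/(4 + p))
B(d, v) = -2/3 + d (B(d, v) = d + 2*(-1)/(4 - 1) = d + 2*(-1)/3 = d + 2*(-1)*(1/3) = d - 2/3 = -2/3 + d)
B(-30, -6) - (-4164)/147 = (-2/3 - 30) - (-4164)/147 = -92/3 - (-4164)/147 = -92/3 - 1*(-1388/49) = -92/3 + 1388/49 = -344/147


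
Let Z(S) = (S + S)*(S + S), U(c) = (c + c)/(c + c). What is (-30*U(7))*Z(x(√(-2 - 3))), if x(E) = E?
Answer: 600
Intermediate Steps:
U(c) = 1 (U(c) = (2*c)/((2*c)) = (2*c)*(1/(2*c)) = 1)
Z(S) = 4*S² (Z(S) = (2*S)*(2*S) = 4*S²)
(-30*U(7))*Z(x(√(-2 - 3))) = (-30*1)*(4*(√(-2 - 3))²) = -120*(√(-5))² = -120*(I*√5)² = -120*(-5) = -30*(-20) = 600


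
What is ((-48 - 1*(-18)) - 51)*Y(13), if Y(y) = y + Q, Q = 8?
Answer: -1701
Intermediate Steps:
Y(y) = 8 + y (Y(y) = y + 8 = 8 + y)
((-48 - 1*(-18)) - 51)*Y(13) = ((-48 - 1*(-18)) - 51)*(8 + 13) = ((-48 + 18) - 51)*21 = (-30 - 51)*21 = -81*21 = -1701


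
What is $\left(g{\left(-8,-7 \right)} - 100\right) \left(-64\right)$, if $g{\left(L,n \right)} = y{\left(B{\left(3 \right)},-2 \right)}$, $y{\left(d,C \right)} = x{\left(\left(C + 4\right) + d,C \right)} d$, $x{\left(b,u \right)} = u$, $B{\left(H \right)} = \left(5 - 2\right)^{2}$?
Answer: $7552$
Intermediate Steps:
$B{\left(H \right)} = 9$ ($B{\left(H \right)} = 3^{2} = 9$)
$y{\left(d,C \right)} = C d$
$g{\left(L,n \right)} = -18$ ($g{\left(L,n \right)} = \left(-2\right) 9 = -18$)
$\left(g{\left(-8,-7 \right)} - 100\right) \left(-64\right) = \left(-18 - 100\right) \left(-64\right) = \left(-118\right) \left(-64\right) = 7552$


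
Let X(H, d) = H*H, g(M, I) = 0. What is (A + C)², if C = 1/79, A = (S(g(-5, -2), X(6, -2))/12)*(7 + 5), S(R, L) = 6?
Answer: 225625/6241 ≈ 36.152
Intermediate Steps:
X(H, d) = H²
A = 6 (A = (6/12)*(7 + 5) = (6*(1/12))*12 = (½)*12 = 6)
C = 1/79 ≈ 0.012658
(A + C)² = (6 + 1/79)² = (475/79)² = 225625/6241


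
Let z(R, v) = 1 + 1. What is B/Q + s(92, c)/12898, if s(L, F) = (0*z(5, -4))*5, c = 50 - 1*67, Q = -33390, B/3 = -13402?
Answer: 6701/5565 ≈ 1.2041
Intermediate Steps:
B = -40206 (B = 3*(-13402) = -40206)
z(R, v) = 2
c = -17 (c = 50 - 67 = -17)
s(L, F) = 0 (s(L, F) = (0*2)*5 = 0*5 = 0)
B/Q + s(92, c)/12898 = -40206/(-33390) + 0/12898 = -40206*(-1/33390) + 0*(1/12898) = 6701/5565 + 0 = 6701/5565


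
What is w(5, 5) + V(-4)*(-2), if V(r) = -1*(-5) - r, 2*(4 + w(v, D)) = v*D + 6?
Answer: -13/2 ≈ -6.5000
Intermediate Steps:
w(v, D) = -1 + D*v/2 (w(v, D) = -4 + (v*D + 6)/2 = -4 + (D*v + 6)/2 = -4 + (6 + D*v)/2 = -4 + (3 + D*v/2) = -1 + D*v/2)
V(r) = 5 - r
w(5, 5) + V(-4)*(-2) = (-1 + (1/2)*5*5) + (5 - 1*(-4))*(-2) = (-1 + 25/2) + (5 + 4)*(-2) = 23/2 + 9*(-2) = 23/2 - 18 = -13/2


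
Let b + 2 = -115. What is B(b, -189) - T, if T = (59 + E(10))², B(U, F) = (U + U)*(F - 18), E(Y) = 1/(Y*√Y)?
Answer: 44956999/1000 - 59*√10/50 ≈ 44953.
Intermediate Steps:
b = -117 (b = -2 - 115 = -117)
E(Y) = Y^(-3/2) (E(Y) = 1/(Y^(3/2)) = Y^(-3/2))
B(U, F) = 2*U*(-18 + F) (B(U, F) = (2*U)*(-18 + F) = 2*U*(-18 + F))
T = (59 + √10/100)² (T = (59 + 10^(-3/2))² = (59 + √10/100)² ≈ 3484.7)
B(b, -189) - T = 2*(-117)*(-18 - 189) - (5900 + √10)²/10000 = 2*(-117)*(-207) - (5900 + √10)²/10000 = 48438 - (5900 + √10)²/10000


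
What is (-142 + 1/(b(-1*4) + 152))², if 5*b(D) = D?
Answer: 11523378409/571536 ≈ 20162.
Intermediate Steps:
b(D) = D/5
(-142 + 1/(b(-1*4) + 152))² = (-142 + 1/((-1*4)/5 + 152))² = (-142 + 1/((⅕)*(-4) + 152))² = (-142 + 1/(-⅘ + 152))² = (-142 + 1/(756/5))² = (-142 + 5/756)² = (-107347/756)² = 11523378409/571536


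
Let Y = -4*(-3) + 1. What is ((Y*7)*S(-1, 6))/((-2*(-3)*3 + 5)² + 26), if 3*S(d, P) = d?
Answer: -91/1665 ≈ -0.054655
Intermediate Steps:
S(d, P) = d/3
Y = 13 (Y = 12 + 1 = 13)
((Y*7)*S(-1, 6))/((-2*(-3)*3 + 5)² + 26) = ((13*7)*((⅓)*(-1)))/((-2*(-3)*3 + 5)² + 26) = (91*(-⅓))/((6*3 + 5)² + 26) = -91/(3*((18 + 5)² + 26)) = -91/(3*(23² + 26)) = -91/(3*(529 + 26)) = -91/3/555 = -91/3*1/555 = -91/1665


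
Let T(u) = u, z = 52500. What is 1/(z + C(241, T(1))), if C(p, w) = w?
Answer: 1/52501 ≈ 1.9047e-5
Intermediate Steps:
1/(z + C(241, T(1))) = 1/(52500 + 1) = 1/52501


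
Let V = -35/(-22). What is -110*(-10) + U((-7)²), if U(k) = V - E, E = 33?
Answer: 23509/22 ≈ 1068.6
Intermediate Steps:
V = 35/22 (V = -35*(-1/22) = 35/22 ≈ 1.5909)
U(k) = -691/22 (U(k) = 35/22 - 1*33 = 35/22 - 33 = -691/22)
-110*(-10) + U((-7)²) = -110*(-10) - 691/22 = 1100 - 691/22 = 23509/22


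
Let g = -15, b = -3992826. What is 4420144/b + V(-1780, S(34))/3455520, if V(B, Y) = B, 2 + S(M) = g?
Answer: -42447231181/38325805832 ≈ -1.1075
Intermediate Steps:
S(M) = -17 (S(M) = -2 - 15 = -17)
4420144/b + V(-1780, S(34))/3455520 = 4420144/(-3992826) - 1780/3455520 = 4420144*(-1/3992826) - 1780*1/3455520 = -2210072/1996413 - 89/172776 = -42447231181/38325805832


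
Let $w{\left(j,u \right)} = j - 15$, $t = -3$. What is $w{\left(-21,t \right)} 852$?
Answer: $-30672$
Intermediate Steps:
$w{\left(j,u \right)} = -15 + j$
$w{\left(-21,t \right)} 852 = \left(-15 - 21\right) 852 = \left(-36\right) 852 = -30672$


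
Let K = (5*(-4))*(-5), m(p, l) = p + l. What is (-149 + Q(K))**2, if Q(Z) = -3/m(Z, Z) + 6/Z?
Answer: 887503681/40000 ≈ 22188.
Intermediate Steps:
m(p, l) = l + p
K = 100 (K = -20*(-5) = 100)
Q(Z) = 9/(2*Z) (Q(Z) = -3/(Z + Z) + 6/Z = -3*1/(2*Z) + 6/Z = -3/(2*Z) + 6/Z = 9/(2*Z))
(-149 + Q(K))**2 = (-149 + (9/2)/100)**2 = (-149 + (9/2)*(1/100))**2 = (-149 + 9/200)**2 = (-29791/200)**2 = 887503681/40000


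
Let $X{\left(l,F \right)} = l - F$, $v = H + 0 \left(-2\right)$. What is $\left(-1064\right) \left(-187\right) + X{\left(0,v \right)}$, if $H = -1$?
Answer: $198969$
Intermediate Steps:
$v = -1$ ($v = -1 + 0 \left(-2\right) = -1 + 0 = -1$)
$\left(-1064\right) \left(-187\right) + X{\left(0,v \right)} = \left(-1064\right) \left(-187\right) + \left(0 - -1\right) = 198968 + \left(0 + 1\right) = 198968 + 1 = 198969$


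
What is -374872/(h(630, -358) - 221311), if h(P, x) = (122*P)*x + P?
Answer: 374872/27736561 ≈ 0.013515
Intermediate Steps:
h(P, x) = P + 122*P*x (h(P, x) = 122*P*x + P = P + 122*P*x)
-374872/(h(630, -358) - 221311) = -374872/(630*(1 + 122*(-358)) - 221311) = -374872/(630*(1 - 43676) - 221311) = -374872/(630*(-43675) - 221311) = -374872/(-27515250 - 221311) = -374872/(-27736561) = -374872*(-1/27736561) = 374872/27736561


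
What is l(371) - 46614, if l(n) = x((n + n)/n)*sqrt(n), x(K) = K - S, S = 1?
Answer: -46614 + sqrt(371) ≈ -46595.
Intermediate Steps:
x(K) = -1 + K (x(K) = K - 1*1 = K - 1 = -1 + K)
l(n) = sqrt(n) (l(n) = (-1 + (n + n)/n)*sqrt(n) = (-1 + (2*n)/n)*sqrt(n) = (-1 + 2)*sqrt(n) = 1*sqrt(n) = sqrt(n))
l(371) - 46614 = sqrt(371) - 46614 = -46614 + sqrt(371)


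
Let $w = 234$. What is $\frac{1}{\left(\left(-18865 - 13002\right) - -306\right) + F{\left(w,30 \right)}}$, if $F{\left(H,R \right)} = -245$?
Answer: $- \frac{1}{31806} \approx -3.1441 \cdot 10^{-5}$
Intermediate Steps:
$\frac{1}{\left(\left(-18865 - 13002\right) - -306\right) + F{\left(w,30 \right)}} = \frac{1}{\left(\left(-18865 - 13002\right) - -306\right) - 245} = \frac{1}{\left(\left(-18865 - 13002\right) + 306\right) - 245} = \frac{1}{\left(-31867 + 306\right) - 245} = \frac{1}{-31561 - 245} = \frac{1}{-31806} = - \frac{1}{31806}$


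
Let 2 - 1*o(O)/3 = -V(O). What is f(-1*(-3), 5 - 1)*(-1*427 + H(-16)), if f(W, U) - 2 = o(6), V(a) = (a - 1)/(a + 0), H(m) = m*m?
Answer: -3591/2 ≈ -1795.5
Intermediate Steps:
H(m) = m²
V(a) = (-1 + a)/a
o(O) = 6 + 3*(-1 + O)/O (o(O) = 6 - (-3)*(-1 + O)/O = 6 + 3*(-1 + O)/O)
f(W, U) = 21/2 (f(W, U) = 2 + (9 - 3/6) = 2 + (9 - 3*⅙) = 2 + (9 - ½) = 2 + 17/2 = 21/2)
f(-1*(-3), 5 - 1)*(-1*427 + H(-16)) = 21*(-1*427 + (-16)²)/2 = 21*(-427 + 256)/2 = (21/2)*(-171) = -3591/2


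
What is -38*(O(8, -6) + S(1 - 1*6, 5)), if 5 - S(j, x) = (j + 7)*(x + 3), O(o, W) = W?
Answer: 646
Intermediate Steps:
S(j, x) = 5 - (3 + x)*(7 + j) (S(j, x) = 5 - (j + 7)*(x + 3) = 5 - (7 + j)*(3 + x) = 5 - (3 + x)*(7 + j))
-38*(O(8, -6) + S(1 - 1*6, 5)) = -38*(-6 + (-16 - 7*5 - 3*(1 - 1*6) - 1*(1 - 1*6)*5)) = -38*(-6 + (-16 - 35 - 3*(1 - 6) - 1*(1 - 6)*5)) = -38*(-6 + (-16 - 35 - 3*(-5) - 1*(-5)*5)) = -38*(-6 + (-16 - 35 + 15 + 25)) = -38*(-6 - 11) = -38*(-17) = 646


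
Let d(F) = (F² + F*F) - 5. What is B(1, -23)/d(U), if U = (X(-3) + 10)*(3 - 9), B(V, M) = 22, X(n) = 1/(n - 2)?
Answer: 550/172747 ≈ 0.0031838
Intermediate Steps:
X(n) = 1/(-2 + n)
U = -294/5 (U = (1/(-2 - 3) + 10)*(3 - 9) = (1/(-5) + 10)*(-6) = (-⅕ + 10)*(-6) = (49/5)*(-6) = -294/5 ≈ -58.800)
d(F) = -5 + 2*F² (d(F) = (F² + F²) - 5 = 2*F² - 5 = -5 + 2*F²)
B(1, -23)/d(U) = 22/(-5 + 2*(-294/5)²) = 22/(-5 + 2*(86436/25)) = 22/(-5 + 172872/25) = 22/(172747/25) = 22*(25/172747) = 550/172747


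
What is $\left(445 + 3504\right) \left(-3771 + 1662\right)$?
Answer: $-8328441$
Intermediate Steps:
$\left(445 + 3504\right) \left(-3771 + 1662\right) = 3949 \left(-2109\right) = -8328441$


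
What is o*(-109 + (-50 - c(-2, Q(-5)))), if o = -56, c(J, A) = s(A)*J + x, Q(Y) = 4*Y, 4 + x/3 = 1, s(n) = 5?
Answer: 7840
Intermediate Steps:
x = -9 (x = -12 + 3*1 = -12 + 3 = -9)
c(J, A) = -9 + 5*J (c(J, A) = 5*J - 9 = -9 + 5*J)
o*(-109 + (-50 - c(-2, Q(-5)))) = -56*(-109 + (-50 - (-9 + 5*(-2)))) = -56*(-109 + (-50 - (-9 - 10))) = -56*(-109 + (-50 - 1*(-19))) = -56*(-109 + (-50 + 19)) = -56*(-109 - 31) = -56*(-140) = 7840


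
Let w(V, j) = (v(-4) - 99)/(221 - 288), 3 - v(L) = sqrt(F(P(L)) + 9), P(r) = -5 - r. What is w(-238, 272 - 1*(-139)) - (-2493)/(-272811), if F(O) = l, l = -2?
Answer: 8674275/6092779 + sqrt(7)/67 ≈ 1.4632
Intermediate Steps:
F(O) = -2
v(L) = 3 - sqrt(7) (v(L) = 3 - sqrt(-2 + 9) = 3 - sqrt(7))
w(V, j) = 96/67 + sqrt(7)/67 (w(V, j) = ((3 - sqrt(7)) - 99)/(221 - 288) = (-96 - sqrt(7))/(-67) = (-96 - sqrt(7))*(-1/67) = 96/67 + sqrt(7)/67)
w(-238, 272 - 1*(-139)) - (-2493)/(-272811) = (96/67 + sqrt(7)/67) - (-2493)/(-272811) = (96/67 + sqrt(7)/67) - (-2493)*(-1)/272811 = (96/67 + sqrt(7)/67) - 1*831/90937 = (96/67 + sqrt(7)/67) - 831/90937 = 8674275/6092779 + sqrt(7)/67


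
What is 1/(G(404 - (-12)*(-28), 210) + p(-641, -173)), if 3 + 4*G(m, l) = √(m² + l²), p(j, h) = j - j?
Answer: 12/48715 + 8*√12181/48715 ≈ 0.018371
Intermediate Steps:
p(j, h) = 0
G(m, l) = -¾ + √(l² + m²)/4 (G(m, l) = -¾ + √(m² + l²)/4 = -¾ + √(l² + m²)/4)
1/(G(404 - (-12)*(-28), 210) + p(-641, -173)) = 1/((-¾ + √(210² + (404 - (-12)*(-28))²)/4) + 0) = 1/((-¾ + √(44100 + (404 - 1*336)²)/4) + 0) = 1/((-¾ + √(44100 + (404 - 336)²)/4) + 0) = 1/((-¾ + √(44100 + 68²)/4) + 0) = 1/((-¾ + √(44100 + 4624)/4) + 0) = 1/((-¾ + √48724/4) + 0) = 1/((-¾ + (2*√12181)/4) + 0) = 1/((-¾ + √12181/2) + 0) = 1/(-¾ + √12181/2)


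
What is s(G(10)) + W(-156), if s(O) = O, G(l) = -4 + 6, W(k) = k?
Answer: -154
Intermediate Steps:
G(l) = 2
s(G(10)) + W(-156) = 2 - 156 = -154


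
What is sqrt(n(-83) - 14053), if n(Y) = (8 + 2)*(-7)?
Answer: I*sqrt(14123) ≈ 118.84*I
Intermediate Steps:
n(Y) = -70 (n(Y) = 10*(-7) = -70)
sqrt(n(-83) - 14053) = sqrt(-70 - 14053) = sqrt(-14123) = I*sqrt(14123)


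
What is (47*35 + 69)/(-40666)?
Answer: -857/20333 ≈ -0.042148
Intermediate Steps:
(47*35 + 69)/(-40666) = (1645 + 69)*(-1/40666) = 1714*(-1/40666) = -857/20333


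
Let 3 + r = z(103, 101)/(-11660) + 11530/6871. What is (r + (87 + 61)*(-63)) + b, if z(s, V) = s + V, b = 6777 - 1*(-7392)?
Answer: 97013508059/20028965 ≈ 4843.7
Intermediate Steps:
b = 14169 (b = 6777 + 7392 = 14169)
z(s, V) = V + s
r = -26827366/20028965 (r = -3 + ((101 + 103)/(-11660) + 11530/6871) = -3 + (204*(-1/11660) + 11530*(1/6871)) = -3 + (-51/2915 + 11530/6871) = -3 + 33259529/20028965 = -26827366/20028965 ≈ -1.3394)
(r + (87 + 61)*(-63)) + b = (-26827366/20028965 + (87 + 61)*(-63)) + 14169 = (-26827366/20028965 + 148*(-63)) + 14169 = (-26827366/20028965 - 9324) + 14169 = -186776897026/20028965 + 14169 = 97013508059/20028965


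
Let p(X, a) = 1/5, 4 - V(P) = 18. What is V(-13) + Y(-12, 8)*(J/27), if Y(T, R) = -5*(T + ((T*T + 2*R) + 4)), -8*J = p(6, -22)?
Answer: -359/27 ≈ -13.296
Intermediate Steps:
V(P) = -14 (V(P) = 4 - 1*18 = 4 - 18 = -14)
p(X, a) = ⅕
J = -1/40 (J = -⅛*⅕ = -1/40 ≈ -0.025000)
Y(T, R) = -20 - 10*R - 5*T - 5*T² (Y(T, R) = -5*(T + ((T² + 2*R) + 4)) = -5*(T + (4 + T² + 2*R)) = -5*(4 + T + T² + 2*R) = -20 - 10*R - 5*T - 5*T²)
V(-13) + Y(-12, 8)*(J/27) = -14 + (-20 - 10*8 - 5*(-12) - 5*(-12)²)*(-1/40/27) = -14 + (-20 - 80 + 60 - 5*144)*(-1/40*1/27) = -14 + (-20 - 80 + 60 - 720)*(-1/1080) = -14 - 760*(-1/1080) = -14 + 19/27 = -359/27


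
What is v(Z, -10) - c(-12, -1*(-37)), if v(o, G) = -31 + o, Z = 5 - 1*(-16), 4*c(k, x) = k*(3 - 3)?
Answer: -10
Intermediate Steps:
c(k, x) = 0 (c(k, x) = (k*(3 - 3))/4 = (k*0)/4 = (1/4)*0 = 0)
Z = 21 (Z = 5 + 16 = 21)
v(Z, -10) - c(-12, -1*(-37)) = (-31 + 21) - 1*0 = -10 + 0 = -10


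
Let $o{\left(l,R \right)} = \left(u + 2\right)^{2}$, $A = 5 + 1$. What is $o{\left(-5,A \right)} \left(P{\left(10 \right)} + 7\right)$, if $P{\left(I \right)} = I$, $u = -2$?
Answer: $0$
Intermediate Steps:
$A = 6$
$o{\left(l,R \right)} = 0$ ($o{\left(l,R \right)} = \left(-2 + 2\right)^{2} = 0^{2} = 0$)
$o{\left(-5,A \right)} \left(P{\left(10 \right)} + 7\right) = 0 \left(10 + 7\right) = 0 \cdot 17 = 0$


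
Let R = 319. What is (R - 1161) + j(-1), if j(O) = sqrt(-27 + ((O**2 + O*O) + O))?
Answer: -842 + I*sqrt(26) ≈ -842.0 + 5.099*I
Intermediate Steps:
j(O) = sqrt(-27 + O + 2*O**2) (j(O) = sqrt(-27 + ((O**2 + O**2) + O)) = sqrt(-27 + (2*O**2 + O)) = sqrt(-27 + (O + 2*O**2)) = sqrt(-27 + O + 2*O**2))
(R - 1161) + j(-1) = (319 - 1161) + sqrt(-27 - 1 + 2*(-1)**2) = -842 + sqrt(-27 - 1 + 2*1) = -842 + sqrt(-27 - 1 + 2) = -842 + sqrt(-26) = -842 + I*sqrt(26)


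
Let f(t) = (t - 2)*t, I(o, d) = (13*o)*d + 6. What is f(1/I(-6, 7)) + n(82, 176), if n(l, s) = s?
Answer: 51322681/291600 ≈ 176.00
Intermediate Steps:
I(o, d) = 6 + 13*d*o (I(o, d) = 13*d*o + 6 = 6 + 13*d*o)
f(t) = t*(-2 + t) (f(t) = (-2 + t)*t = t*(-2 + t))
f(1/I(-6, 7)) + n(82, 176) = (-2 + 1/(6 + 13*7*(-6)))/(6 + 13*7*(-6)) + 176 = (-2 + 1/(6 - 546))/(6 - 546) + 176 = (-2 + 1/(-540))/(-540) + 176 = -(-2 - 1/540)/540 + 176 = -1/540*(-1081/540) + 176 = 1081/291600 + 176 = 51322681/291600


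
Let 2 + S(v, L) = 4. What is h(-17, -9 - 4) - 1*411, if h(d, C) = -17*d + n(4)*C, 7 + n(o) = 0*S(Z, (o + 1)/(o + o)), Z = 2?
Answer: -31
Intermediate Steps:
S(v, L) = 2 (S(v, L) = -2 + 4 = 2)
n(o) = -7 (n(o) = -7 + 0*2 = -7 + 0 = -7)
h(d, C) = -17*d - 7*C
h(-17, -9 - 4) - 1*411 = (-17*(-17) - 7*(-9 - 4)) - 1*411 = (289 - 7*(-13)) - 411 = (289 + 91) - 411 = 380 - 411 = -31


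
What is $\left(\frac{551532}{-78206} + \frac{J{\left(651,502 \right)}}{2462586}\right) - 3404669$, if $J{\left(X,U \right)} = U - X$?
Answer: $- \frac{327851579342688725}{96294500358} \approx -3.4047 \cdot 10^{6}$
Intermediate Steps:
$\left(\frac{551532}{-78206} + \frac{J{\left(651,502 \right)}}{2462586}\right) - 3404669 = \left(\frac{551532}{-78206} + \frac{502 - 651}{2462586}\right) - 3404669 = \left(551532 \left(- \frac{1}{78206}\right) + \left(502 - 651\right) \frac{1}{2462586}\right) - 3404669 = \left(- \frac{275766}{39103} - \frac{149}{2462586}\right) - 3404669 = - \frac{679103317223}{96294500358} - 3404669 = - \frac{327851579342688725}{96294500358}$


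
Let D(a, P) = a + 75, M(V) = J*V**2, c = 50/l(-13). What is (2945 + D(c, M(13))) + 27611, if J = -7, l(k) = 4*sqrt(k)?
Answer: 30631 - 25*I*sqrt(13)/26 ≈ 30631.0 - 3.4669*I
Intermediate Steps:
c = -25*I*sqrt(13)/26 (c = 50/((4*sqrt(-13))) = 50/((4*(I*sqrt(13)))) = 50/((4*I*sqrt(13))) = 50*(-I*sqrt(13)/52) = -25*I*sqrt(13)/26 ≈ -3.4669*I)
M(V) = -7*V**2
D(a, P) = 75 + a
(2945 + D(c, M(13))) + 27611 = (2945 + (75 - 25*I*sqrt(13)/26)) + 27611 = (3020 - 25*I*sqrt(13)/26) + 27611 = 30631 - 25*I*sqrt(13)/26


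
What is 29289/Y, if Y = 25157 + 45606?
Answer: 29289/70763 ≈ 0.41390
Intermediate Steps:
Y = 70763
29289/Y = 29289/70763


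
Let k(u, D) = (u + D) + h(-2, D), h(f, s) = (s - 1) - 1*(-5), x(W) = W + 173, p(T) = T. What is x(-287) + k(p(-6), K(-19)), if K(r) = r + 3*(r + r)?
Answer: -382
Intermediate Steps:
x(W) = 173 + W
h(f, s) = 4 + s (h(f, s) = (-1 + s) + 5 = 4 + s)
K(r) = 7*r (K(r) = r + 3*(2*r) = r + 6*r = 7*r)
k(u, D) = 4 + u + 2*D (k(u, D) = (u + D) + (4 + D) = (D + u) + (4 + D) = 4 + u + 2*D)
x(-287) + k(p(-6), K(-19)) = (173 - 287) + (4 - 6 + 2*(7*(-19))) = -114 + (4 - 6 + 2*(-133)) = -114 + (4 - 6 - 266) = -114 - 268 = -382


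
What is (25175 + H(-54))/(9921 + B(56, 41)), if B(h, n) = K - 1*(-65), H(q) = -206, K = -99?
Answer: 24969/9887 ≈ 2.5254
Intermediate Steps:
B(h, n) = -34 (B(h, n) = -99 - 1*(-65) = -99 + 65 = -34)
(25175 + H(-54))/(9921 + B(56, 41)) = (25175 - 206)/(9921 - 34) = 24969/9887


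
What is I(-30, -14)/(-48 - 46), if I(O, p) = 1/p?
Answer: 1/1316 ≈ 0.00075988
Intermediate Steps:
I(-30, -14)/(-48 - 46) = 1/(-48 - 46*(-14)) = -1/14/(-94) = -1/94*(-1/14) = 1/1316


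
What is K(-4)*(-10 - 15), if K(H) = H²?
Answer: -400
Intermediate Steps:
K(-4)*(-10 - 15) = (-4)²*(-10 - 15) = 16*(-25) = -400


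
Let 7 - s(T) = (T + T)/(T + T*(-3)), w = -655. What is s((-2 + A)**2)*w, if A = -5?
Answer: -5240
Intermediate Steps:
s(T) = 8 (s(T) = 7 - (T + T)/(T + T*(-3)) = 7 - 2*T/(T - 3*T) = 7 - 2*T/((-2*T)) = 7 - 2*T*(-1/(2*T)) = 7 - 1*(-1) = 7 + 1 = 8)
s((-2 + A)**2)*w = 8*(-655) = -5240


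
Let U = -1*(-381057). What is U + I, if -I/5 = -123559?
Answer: 998852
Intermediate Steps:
I = 617795 (I = -5*(-123559) = 617795)
U = 381057
U + I = 381057 + 617795 = 998852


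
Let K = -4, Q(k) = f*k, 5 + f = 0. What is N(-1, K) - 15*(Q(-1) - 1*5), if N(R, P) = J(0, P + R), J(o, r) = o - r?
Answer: 5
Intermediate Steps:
f = -5 (f = -5 + 0 = -5)
Q(k) = -5*k
N(R, P) = -P - R (N(R, P) = 0 - (P + R) = 0 + (-P - R) = -P - R)
N(-1, K) - 15*(Q(-1) - 1*5) = (-1*(-4) - 1*(-1)) - 15*(-5*(-1) - 1*5) = (4 + 1) - 15*(5 - 5) = 5 - 15*0 = 5 + 0 = 5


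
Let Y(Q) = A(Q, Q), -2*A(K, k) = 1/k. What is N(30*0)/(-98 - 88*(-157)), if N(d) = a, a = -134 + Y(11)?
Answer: -2949/301796 ≈ -0.0097715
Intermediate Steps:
A(K, k) = -1/(2*k)
Y(Q) = -1/(2*Q)
a = -2949/22 (a = -134 - 1/2/11 = -134 - 1/2*1/11 = -134 - 1/22 = -2949/22 ≈ -134.05)
N(d) = -2949/22
N(30*0)/(-98 - 88*(-157)) = -2949/(22*(-98 - 88*(-157))) = -2949/(22*(-98 + 13816)) = -2949/22/13718 = -2949/22*1/13718 = -2949/301796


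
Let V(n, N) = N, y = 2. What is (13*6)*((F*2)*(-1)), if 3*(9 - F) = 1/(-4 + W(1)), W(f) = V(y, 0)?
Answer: -1417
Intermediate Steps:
W(f) = 0
F = 109/12 (F = 9 - 1/(3*(-4 + 0)) = 9 - ⅓/(-4) = 9 - ⅓*(-¼) = 9 + 1/12 = 109/12 ≈ 9.0833)
(13*6)*((F*2)*(-1)) = (13*6)*(((109/12)*2)*(-1)) = 78*((109/6)*(-1)) = 78*(-109/6) = -1417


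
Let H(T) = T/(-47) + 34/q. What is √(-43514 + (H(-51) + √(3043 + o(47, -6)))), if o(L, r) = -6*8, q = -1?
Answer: √(-96195135 + 2209*√2995)/47 ≈ 208.55*I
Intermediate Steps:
o(L, r) = -48
H(T) = -34 - T/47 (H(T) = T/(-47) + 34/(-1) = T*(-1/47) + 34*(-1) = -T/47 - 34 = -34 - T/47)
√(-43514 + (H(-51) + √(3043 + o(47, -6)))) = √(-43514 + ((-34 - 1/47*(-51)) + √(3043 - 48))) = √(-43514 + ((-34 + 51/47) + √2995)) = √(-43514 + (-1547/47 + √2995)) = √(-2046705/47 + √2995)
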